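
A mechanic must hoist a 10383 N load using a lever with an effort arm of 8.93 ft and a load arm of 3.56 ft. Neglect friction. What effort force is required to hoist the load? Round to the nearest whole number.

Lever MA = effort arm / load arm = 8.93/3.56 = 2.5084.
Effort = load / MA = 10383 / 2.5084 = 4139.2 N.

4139 N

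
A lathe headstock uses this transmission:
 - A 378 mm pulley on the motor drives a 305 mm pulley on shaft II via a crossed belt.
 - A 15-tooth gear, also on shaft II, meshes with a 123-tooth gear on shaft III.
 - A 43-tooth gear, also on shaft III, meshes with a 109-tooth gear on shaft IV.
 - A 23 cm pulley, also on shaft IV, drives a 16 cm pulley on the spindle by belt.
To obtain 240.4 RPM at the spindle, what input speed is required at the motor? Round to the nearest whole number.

2805 RPM

Overall ratio R = 0.80688 × 8.2 × 2.5349 × 0.69565 = 11.667.
Required input speed = output speed × R = 240.4 × 11.667 = 2804.8 RPM.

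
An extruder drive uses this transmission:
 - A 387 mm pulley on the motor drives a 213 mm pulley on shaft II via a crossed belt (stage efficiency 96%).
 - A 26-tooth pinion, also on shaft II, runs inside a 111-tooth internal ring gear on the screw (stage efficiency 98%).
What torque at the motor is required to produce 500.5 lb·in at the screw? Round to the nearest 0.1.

226.4 lb·in

Overall ratio R = 0.55039 × 4.2692 = 2.3497; overall efficiency η = 0.96 × 0.98 = 0.9408.
Input torque = output torque / (R × η) = 500.5 / (2.3497 × 0.9408) = 226.41 lb·in.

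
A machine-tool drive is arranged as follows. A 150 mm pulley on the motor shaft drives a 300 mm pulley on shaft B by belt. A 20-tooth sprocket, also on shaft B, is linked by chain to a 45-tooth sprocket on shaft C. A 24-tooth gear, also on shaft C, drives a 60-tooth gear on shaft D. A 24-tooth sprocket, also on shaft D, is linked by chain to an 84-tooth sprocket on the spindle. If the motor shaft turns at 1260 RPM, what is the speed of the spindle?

32 RPM

Belt: ratio = 300/150 = 2, so shaft B turns at 1260 / 2 = 630 RPM.
Chain: ratio = 45/20 = 2.25, so shaft C turns at 630 / 2.25 = 280 RPM.
Gear mesh: ratio = 60/24 = 2.5, so shaft D turns at 280 / 2.5 = 112 RPM.
Chain: ratio = 84/24 = 3.5, so the spindle turns at 112 / 3.5 = 32 RPM.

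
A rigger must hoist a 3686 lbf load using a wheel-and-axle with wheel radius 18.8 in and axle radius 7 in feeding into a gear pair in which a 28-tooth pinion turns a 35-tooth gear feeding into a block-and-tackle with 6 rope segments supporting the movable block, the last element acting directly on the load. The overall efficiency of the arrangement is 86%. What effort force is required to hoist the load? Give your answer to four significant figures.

Wheel-and-axle MA = R/r = 18.8/7 = 2.6857.
Gear pair MA = 35/28 = 1.25.
Block-and-tackle MA = number of supporting rope parts = 6.
Combined ideal MA = 2.6857 × 1.25 × 6 = 20.143.
Actual MA = 20.143 × 0.86 = 17.323.
Effort = load / actual MA = 3686 / 17.323 = 212.78 lbf.

212.8 lbf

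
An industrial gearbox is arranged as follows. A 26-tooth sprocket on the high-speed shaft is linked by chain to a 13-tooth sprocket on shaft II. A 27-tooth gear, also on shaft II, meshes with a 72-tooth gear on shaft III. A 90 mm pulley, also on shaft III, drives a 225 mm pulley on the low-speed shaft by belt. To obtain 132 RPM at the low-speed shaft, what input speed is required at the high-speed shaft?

Overall ratio R = 0.5 × 2.6667 × 2.5 = 3.3333.
Required input speed = output speed × R = 132 × 3.3333 = 440 RPM.

440 RPM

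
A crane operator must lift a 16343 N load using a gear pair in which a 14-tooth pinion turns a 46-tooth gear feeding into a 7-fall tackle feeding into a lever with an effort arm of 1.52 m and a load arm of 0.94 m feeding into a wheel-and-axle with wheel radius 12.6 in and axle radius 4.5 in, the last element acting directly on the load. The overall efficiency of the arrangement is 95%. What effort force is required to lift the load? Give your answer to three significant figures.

Gear pair MA = 46/14 = 3.2857.
Block-and-tackle MA = number of supporting rope parts = 7.
Lever MA = effort arm / load arm = 1.52/0.94 = 1.617.
Wheel-and-axle MA = R/r = 12.6/4.5 = 2.8.
Combined ideal MA = 3.2857 × 7 × 1.617 × 2.8 = 104.14.
Actual MA = 104.14 × 0.95 = 98.929.
Effort = load / actual MA = 16343 / 98.929 = 165.2 N.

165 N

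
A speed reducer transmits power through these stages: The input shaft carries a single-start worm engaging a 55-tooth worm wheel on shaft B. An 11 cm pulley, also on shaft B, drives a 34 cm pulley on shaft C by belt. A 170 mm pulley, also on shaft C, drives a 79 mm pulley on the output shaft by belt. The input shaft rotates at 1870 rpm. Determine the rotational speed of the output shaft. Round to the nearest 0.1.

23.7 rpm

Worm: ratio = 55/1 = 55, so shaft B turns at 1870 / 55 = 34 rpm.
Belt: ratio = 34/11 = 3.0909, so shaft C turns at 34 / 3.0909 = 11 rpm.
Belt: ratio = 79/170 = 0.46471, so the output shaft turns at 11 / 0.46471 = 23.671 rpm.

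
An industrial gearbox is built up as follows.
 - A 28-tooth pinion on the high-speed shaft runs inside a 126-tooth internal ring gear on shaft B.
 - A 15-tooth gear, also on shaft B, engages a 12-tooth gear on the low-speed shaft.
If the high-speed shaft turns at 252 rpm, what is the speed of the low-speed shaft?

Internal gear: ratio = 126/28 = 4.5, so shaft B turns at 252 / 4.5 = 56 rpm.
Gear mesh: ratio = 12/15 = 0.8, so the low-speed shaft turns at 56 / 0.8 = 70 rpm.

70 rpm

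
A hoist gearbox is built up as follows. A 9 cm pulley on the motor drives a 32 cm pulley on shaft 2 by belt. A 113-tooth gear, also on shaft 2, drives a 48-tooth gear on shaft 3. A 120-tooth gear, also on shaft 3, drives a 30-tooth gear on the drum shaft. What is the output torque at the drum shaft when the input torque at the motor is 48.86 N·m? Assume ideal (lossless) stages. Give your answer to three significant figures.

After the belt (32/9): 48.86 × 3.5556 = 173.72 N·m
After the gear mesh (48/113): 173.72 × 0.42478 = 73.794 N·m
After the gear mesh (30/120): 73.794 × 0.25 = 18.449 N·m

18.4 N·m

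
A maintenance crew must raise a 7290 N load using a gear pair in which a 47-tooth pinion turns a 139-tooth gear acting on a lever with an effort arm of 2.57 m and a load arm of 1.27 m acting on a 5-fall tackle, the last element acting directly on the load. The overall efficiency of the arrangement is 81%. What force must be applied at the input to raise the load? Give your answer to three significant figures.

Gear pair MA = 139/47 = 2.9574.
Lever MA = effort arm / load arm = 2.57/1.27 = 2.0236.
Block-and-tackle MA = number of supporting rope parts = 5.
Combined ideal MA = 2.9574 × 2.0236 × 5 = 29.924.
Actual MA = 29.924 × 0.81 = 24.238.
Effort = load / actual MA = 7290 / 24.238 = 300.76 N.

301 N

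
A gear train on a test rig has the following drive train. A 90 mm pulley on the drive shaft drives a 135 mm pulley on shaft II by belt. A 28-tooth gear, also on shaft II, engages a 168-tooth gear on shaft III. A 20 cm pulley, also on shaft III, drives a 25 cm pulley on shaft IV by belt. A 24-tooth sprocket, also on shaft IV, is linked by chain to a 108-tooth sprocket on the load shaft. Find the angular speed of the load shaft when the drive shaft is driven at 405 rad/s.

8 rad/s

the drive shaft → shaft II (belt, 135/90): 405 ÷ 1.5 = 270 rad/s
shaft II → shaft III (gear mesh, 168/28): 270 ÷ 6 = 45 rad/s
shaft III → shaft IV (belt, 25/20): 45 ÷ 1.25 = 36 rad/s
shaft IV → the load shaft (chain, 108/24): 36 ÷ 4.5 = 8 rad/s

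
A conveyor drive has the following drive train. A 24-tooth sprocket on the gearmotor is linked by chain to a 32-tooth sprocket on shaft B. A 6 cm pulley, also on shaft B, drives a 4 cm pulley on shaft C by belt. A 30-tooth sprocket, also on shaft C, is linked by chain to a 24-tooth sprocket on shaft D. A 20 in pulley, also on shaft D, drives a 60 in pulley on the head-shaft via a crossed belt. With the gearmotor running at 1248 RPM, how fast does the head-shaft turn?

chain 32/24 = 1.3333 → 1248/1.3333 = 936 RPM
belt 4/6 = 0.66667 → 936/0.66667 = 1404 RPM
chain 24/30 = 0.8 → 1404/0.8 = 1755 RPM
belt 60/20 = 3 → 1755/3 = 585 RPM

585 RPM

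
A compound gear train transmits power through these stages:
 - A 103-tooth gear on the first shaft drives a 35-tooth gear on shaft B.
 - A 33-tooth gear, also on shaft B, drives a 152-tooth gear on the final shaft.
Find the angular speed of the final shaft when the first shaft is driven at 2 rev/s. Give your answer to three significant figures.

the first shaft → shaft B (gear mesh, 35/103): 2 ÷ 0.33981 = 5.8857 rev/s
shaft B → the final shaft (gear mesh, 152/33): 5.8857 ÷ 4.6061 = 1.2778 rev/s

1.28 rev/s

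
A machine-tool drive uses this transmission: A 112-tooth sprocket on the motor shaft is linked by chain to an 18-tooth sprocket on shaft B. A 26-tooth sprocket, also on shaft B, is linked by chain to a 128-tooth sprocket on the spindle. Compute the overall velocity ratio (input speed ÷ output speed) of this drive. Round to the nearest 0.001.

Each stage contributes driven/driver: chain 18/112 = 0.16071, chain 128/26 = 4.9231.
Overall: 0.16071 × 4.9231 = 0.79121.

0.791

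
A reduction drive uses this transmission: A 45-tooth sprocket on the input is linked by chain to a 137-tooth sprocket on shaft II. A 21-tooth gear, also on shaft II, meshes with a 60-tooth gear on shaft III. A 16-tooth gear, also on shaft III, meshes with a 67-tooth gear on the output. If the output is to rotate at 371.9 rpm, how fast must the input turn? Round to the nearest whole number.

13546 rpm

Overall ratio R = 3.0444 × 2.8571 × 4.1875 = 36.425.
Required input speed = output speed × R = 371.9 × 36.425 = 13546 rpm.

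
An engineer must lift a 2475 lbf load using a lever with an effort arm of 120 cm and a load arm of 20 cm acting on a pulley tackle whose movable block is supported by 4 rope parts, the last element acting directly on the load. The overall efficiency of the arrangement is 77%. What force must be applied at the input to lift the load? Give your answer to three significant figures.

Lever MA = effort arm / load arm = 120/20 = 6.
Block-and-tackle MA = number of supporting rope parts = 4.
Combined ideal MA = 6 × 4 = 24.
Actual MA = 24 × 0.77 = 18.48.
Effort = load / actual MA = 2475 / 18.48 = 133.93 lbf.

134 lbf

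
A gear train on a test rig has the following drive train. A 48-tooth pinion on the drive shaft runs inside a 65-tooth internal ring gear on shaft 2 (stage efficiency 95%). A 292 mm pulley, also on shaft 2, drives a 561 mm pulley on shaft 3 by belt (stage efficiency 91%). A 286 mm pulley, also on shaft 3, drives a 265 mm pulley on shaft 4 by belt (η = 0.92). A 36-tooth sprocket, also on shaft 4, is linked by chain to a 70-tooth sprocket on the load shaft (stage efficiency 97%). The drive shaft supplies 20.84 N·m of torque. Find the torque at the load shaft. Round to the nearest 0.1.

75.4 N·m

internal gear 65/48 = 1.3542 → τ = 20.84·1.3542·0.95 = 26.81 N·m
belt 561/292 = 1.9212 → τ = 26.81·1.9212·0.91 = 46.872 N·m
belt 265/286 = 0.92657 → τ = 46.872·0.92657·0.92 = 39.956 N·m
chain 70/36 = 1.9444 → τ = 39.956·1.9444·0.97 = 75.362 N·m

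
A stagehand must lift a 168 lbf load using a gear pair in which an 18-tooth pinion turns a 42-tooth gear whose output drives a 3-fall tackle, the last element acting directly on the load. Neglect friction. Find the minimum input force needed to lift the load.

Gear pair MA = 42/18 = 2.3333.
Block-and-tackle MA = number of supporting rope parts = 3.
Combined ideal MA = 2.3333 × 3 = 7.
Effort = load / MA = 168 / 7 = 24 lbf.

24 lbf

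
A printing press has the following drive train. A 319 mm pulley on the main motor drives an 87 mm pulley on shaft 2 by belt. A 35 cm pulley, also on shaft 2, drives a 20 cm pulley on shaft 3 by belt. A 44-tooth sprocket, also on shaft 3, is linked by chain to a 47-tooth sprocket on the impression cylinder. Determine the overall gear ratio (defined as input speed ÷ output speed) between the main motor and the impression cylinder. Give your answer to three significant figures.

Each stage contributes driven/driver: belt 87/319 = 0.27273, belt 20/35 = 0.57143, chain 47/44 = 1.0682.
Overall: 0.27273 × 0.57143 × 1.0682 = 0.16647.

0.166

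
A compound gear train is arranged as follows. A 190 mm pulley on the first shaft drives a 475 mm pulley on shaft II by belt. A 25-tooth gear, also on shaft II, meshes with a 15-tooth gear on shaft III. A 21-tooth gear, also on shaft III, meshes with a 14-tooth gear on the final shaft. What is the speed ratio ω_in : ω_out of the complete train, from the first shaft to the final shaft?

Each stage contributes driven/driver: belt 475/190 = 2.5, gear mesh 15/25 = 0.6, gear mesh 14/21 = 0.66667.
Overall: 2.5 × 0.6 × 0.66667 = 1.

1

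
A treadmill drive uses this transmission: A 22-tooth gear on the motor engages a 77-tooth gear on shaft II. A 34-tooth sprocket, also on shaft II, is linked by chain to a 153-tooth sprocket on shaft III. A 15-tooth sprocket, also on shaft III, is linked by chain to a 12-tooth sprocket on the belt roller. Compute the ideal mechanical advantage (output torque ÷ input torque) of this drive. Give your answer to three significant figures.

Each stage contributes driven/driver: gear mesh 77/22 = 3.5, chain 153/34 = 4.5, chain 12/15 = 0.8.
Overall: 3.5 × 4.5 × 0.8 = 12.6.

12.6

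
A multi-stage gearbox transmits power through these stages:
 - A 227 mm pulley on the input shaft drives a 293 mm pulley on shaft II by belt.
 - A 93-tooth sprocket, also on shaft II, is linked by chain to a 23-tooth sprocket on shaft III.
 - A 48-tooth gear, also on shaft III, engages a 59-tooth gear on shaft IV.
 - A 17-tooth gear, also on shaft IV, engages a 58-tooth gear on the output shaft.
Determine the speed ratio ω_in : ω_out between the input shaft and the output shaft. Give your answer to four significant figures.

Each stage contributes driven/driver: belt 293/227 = 1.2907, chain 23/93 = 0.24731, gear mesh 59/48 = 1.2292, gear mesh 58/17 = 3.4118.
Overall: 1.2907 × 0.24731 × 1.2292 × 3.4118 = 1.3387.

1.339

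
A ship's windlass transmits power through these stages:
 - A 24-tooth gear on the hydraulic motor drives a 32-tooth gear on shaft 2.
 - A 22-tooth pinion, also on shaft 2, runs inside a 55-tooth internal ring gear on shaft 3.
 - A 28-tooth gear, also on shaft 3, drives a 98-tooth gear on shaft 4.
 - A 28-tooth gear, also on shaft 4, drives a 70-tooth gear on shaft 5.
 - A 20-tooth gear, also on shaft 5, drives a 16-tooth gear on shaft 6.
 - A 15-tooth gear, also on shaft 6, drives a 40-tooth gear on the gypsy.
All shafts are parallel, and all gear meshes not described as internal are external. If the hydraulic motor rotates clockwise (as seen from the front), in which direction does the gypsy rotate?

counterclockwise

the hydraulic motor → shaft 2: external mesh, 1 reversal → CCW.
shaft 2 → shaft 3: internal mesh, same direction → CCW.
shaft 3 → shaft 4: external mesh, 1 reversal → CW.
shaft 4 → shaft 5: external mesh, 1 reversal → CCW.
shaft 5 → shaft 6: external mesh, 1 reversal → CW.
shaft 6 → the gypsy: external mesh, 1 reversal → CCW.
5 reversals in total — an odd number — so the gypsy turns opposite to the hydraulic motor.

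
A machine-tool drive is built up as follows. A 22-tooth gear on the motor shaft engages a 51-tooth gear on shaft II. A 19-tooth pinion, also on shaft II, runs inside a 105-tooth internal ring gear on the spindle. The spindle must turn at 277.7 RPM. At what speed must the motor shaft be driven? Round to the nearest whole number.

3558 RPM

Overall ratio R = 2.3182 × 5.5263 = 12.811.
Required input speed = output speed × R = 277.7 × 12.811 = 3557.6 RPM.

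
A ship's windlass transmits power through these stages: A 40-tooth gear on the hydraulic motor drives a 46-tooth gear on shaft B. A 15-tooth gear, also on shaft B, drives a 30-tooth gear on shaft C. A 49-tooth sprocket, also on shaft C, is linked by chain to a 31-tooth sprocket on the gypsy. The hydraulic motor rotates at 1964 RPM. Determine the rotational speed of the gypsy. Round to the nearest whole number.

gear mesh 46/40 = 1.15 → 1964/1.15 = 1707.8 RPM
gear mesh 30/15 = 2 → 1707.8/2 = 853.91 RPM
chain 31/49 = 0.63265 → 853.91/0.63265 = 1349.7 RPM

1350 RPM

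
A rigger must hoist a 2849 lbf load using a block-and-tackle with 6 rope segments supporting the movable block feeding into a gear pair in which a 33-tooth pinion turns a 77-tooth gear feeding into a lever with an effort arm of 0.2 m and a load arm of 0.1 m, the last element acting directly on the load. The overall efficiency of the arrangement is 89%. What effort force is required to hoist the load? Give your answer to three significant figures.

Block-and-tackle MA = number of supporting rope parts = 6.
Gear pair MA = 77/33 = 2.3333.
Lever MA = effort arm / load arm = 0.2/0.1 = 2.
Combined ideal MA = 6 × 2.3333 × 2 = 28.
Actual MA = 28 × 0.89 = 24.92.
Effort = load / actual MA = 2849 / 24.92 = 114.33 lbf.

114 lbf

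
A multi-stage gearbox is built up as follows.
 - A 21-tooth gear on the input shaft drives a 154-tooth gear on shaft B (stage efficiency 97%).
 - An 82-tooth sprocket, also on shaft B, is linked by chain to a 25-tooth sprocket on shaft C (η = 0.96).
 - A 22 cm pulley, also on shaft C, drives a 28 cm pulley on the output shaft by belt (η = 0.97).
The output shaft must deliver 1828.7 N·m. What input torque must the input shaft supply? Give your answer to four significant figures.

Overall ratio R = 7.3333 × 0.30488 × 1.2727 = 2.8455; overall efficiency η = 0.97 × 0.96 × 0.97 = 0.9033.
Input torque = output torque / (R × η) = 1828.7 / (2.8455 × 0.9033) = 711.48 N·m.

711.5 N·m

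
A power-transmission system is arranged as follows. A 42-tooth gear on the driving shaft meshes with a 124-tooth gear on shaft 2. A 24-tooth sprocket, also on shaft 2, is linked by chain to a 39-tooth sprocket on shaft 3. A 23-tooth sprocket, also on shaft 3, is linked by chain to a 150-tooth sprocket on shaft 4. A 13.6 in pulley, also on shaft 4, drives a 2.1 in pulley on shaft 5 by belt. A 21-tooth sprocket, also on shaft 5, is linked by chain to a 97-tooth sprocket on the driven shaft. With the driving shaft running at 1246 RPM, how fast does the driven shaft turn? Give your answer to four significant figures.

the driving shaft → shaft 2 (gear mesh, 124/42): 1246 ÷ 2.9524 = 422.03 RPM
shaft 2 → shaft 3 (chain, 39/24): 422.03 ÷ 1.625 = 259.71 RPM
shaft 3 → shaft 4 (chain, 150/23): 259.71 ÷ 6.5217 = 39.823 RPM
shaft 4 → shaft 5 (belt, 2.1/13.6): 39.823 ÷ 0.15441 = 257.9 RPM
shaft 5 → the driven shaft (chain, 97/21): 257.9 ÷ 4.619 = 55.834 RPM

55.83 RPM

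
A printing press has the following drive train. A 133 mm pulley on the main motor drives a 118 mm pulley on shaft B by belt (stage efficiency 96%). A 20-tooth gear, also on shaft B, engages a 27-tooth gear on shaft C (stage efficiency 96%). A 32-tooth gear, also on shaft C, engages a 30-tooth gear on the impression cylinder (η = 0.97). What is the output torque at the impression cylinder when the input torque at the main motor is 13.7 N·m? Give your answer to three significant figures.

After the belt (118/133): 13.7 × 0.88722 × 0.96 = 11.669 N·m
After the gear mesh (27/20): 11.669 × 1.35 × 0.96 = 15.123 N·m
After the gear mesh (30/32): 15.123 × 0.9375 × 0.97 = 13.752 N·m

13.8 N·m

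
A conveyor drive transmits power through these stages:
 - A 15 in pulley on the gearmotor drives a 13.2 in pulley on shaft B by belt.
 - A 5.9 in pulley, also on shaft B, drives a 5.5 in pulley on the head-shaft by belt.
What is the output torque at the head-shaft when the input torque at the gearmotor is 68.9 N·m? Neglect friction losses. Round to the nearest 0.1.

56.5 N·m

belt 13.2/15 = 0.88 → τ = 68.9·0.88 = 60.632 N·m
belt 5.5/5.9 = 0.9322 → τ = 60.632·0.9322 = 56.521 N·m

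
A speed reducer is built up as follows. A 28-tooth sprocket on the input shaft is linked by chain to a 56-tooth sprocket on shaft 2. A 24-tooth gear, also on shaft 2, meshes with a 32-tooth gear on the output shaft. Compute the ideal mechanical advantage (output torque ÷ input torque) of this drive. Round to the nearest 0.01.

Each stage contributes driven/driver: chain 56/28 = 2, gear mesh 32/24 = 1.3333.
Overall: 2 × 1.3333 = 2.6667.

2.67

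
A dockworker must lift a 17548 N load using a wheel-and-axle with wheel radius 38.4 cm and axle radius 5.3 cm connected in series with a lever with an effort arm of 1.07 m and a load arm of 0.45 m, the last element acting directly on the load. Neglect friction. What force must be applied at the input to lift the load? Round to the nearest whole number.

Wheel-and-axle MA = R/r = 38.4/5.3 = 7.2453.
Lever MA = effort arm / load arm = 1.07/0.45 = 2.3778.
Combined ideal MA = 7.2453 × 2.3778 = 17.228.
Effort = load / MA = 17548 / 17.228 = 1018.6 N.

1019 N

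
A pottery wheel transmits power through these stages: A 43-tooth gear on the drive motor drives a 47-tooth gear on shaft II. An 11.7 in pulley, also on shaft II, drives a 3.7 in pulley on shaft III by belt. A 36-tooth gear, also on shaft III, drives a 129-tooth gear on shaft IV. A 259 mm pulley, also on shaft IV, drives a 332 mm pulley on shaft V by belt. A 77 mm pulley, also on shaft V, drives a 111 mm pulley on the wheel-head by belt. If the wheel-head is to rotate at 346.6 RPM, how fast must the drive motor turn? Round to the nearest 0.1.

793.3 RPM

Overall ratio R = 1.093 × 0.31624 × 3.5833 × 1.2819 × 1.4416 = 2.2888.
Required input speed = output speed × R = 346.6 × 2.2888 = 793.29 RPM.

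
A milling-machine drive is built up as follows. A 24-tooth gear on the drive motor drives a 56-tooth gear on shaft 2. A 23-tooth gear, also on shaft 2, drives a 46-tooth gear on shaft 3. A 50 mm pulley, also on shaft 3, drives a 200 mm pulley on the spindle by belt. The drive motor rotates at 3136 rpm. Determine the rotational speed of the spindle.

gear mesh 56/24 = 2.3333 → 3136/2.3333 = 1344 rpm
gear mesh 46/23 = 2 → 1344/2 = 672 rpm
belt 200/50 = 4 → 672/4 = 168 rpm

168 rpm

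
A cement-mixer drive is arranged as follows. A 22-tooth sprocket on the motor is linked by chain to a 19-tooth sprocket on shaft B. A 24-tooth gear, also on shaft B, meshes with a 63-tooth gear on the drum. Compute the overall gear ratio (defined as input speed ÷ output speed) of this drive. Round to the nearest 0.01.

2.27

Each stage contributes driven/driver: chain 19/22 = 0.86364, gear mesh 63/24 = 2.625.
Overall: 0.86364 × 2.625 = 2.267.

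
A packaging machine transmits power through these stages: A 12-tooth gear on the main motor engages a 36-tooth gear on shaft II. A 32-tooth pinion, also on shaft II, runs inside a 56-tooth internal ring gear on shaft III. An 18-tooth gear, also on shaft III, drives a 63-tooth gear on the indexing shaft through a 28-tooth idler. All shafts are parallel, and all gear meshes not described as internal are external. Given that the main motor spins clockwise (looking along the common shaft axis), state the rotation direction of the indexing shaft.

the main motor → shaft II: external mesh, 1 reversal → CCW.
shaft II → shaft III: internal mesh, same direction → CCW.
shaft III → the indexing shaft: driver → idler → driven is 2 external meshes, 2 reversals → CCW.
3 reversals in total — an odd number — so the indexing shaft turns opposite to the main motor.

anticlockwise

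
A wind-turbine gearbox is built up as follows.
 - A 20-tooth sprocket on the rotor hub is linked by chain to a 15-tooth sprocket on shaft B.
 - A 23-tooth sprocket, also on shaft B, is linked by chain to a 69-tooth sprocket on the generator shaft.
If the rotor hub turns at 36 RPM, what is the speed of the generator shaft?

chain 15/20 = 0.75 → 36/0.75 = 48 RPM
chain 69/23 = 3 → 48/3 = 16 RPM

16 RPM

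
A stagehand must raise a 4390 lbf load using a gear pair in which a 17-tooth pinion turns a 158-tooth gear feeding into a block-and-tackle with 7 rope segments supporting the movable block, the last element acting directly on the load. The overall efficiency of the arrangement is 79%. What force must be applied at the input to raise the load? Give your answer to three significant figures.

Gear pair MA = 158/17 = 9.2941.
Block-and-tackle MA = number of supporting rope parts = 7.
Combined ideal MA = 9.2941 × 7 = 65.059.
Actual MA = 65.059 × 0.79 = 51.396.
Effort = load / actual MA = 4390 / 51.396 = 85.414 lbf.

85.4 lbf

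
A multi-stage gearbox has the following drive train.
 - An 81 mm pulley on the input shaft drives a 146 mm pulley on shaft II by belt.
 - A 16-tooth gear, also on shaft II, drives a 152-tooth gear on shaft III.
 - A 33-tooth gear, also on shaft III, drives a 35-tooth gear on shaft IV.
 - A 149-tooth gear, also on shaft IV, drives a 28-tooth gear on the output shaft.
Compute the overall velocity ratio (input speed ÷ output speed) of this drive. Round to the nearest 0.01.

Each stage contributes driven/driver: belt 146/81 = 1.8025, gear mesh 152/16 = 9.5, gear mesh 35/33 = 1.0606, gear mesh 28/149 = 0.18792.
Overall: 1.8025 × 9.5 × 1.0606 × 0.18792 = 3.4129.

3.41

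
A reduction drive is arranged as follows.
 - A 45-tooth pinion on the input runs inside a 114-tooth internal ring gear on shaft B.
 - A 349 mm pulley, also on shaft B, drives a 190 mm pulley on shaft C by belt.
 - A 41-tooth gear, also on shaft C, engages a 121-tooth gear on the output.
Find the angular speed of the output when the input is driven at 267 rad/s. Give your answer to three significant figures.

Internal gear: ratio = 114/45 = 2.5333, so shaft B turns at 267 / 2.5333 = 105.39 rad/s.
Belt: ratio = 190/349 = 0.54441, so shaft C turns at 105.39 / 0.54441 = 193.59 rad/s.
Gear mesh: ratio = 121/41 = 2.9512, so the output turns at 193.59 / 2.9512 = 65.598 rad/s.

65.6 rad/s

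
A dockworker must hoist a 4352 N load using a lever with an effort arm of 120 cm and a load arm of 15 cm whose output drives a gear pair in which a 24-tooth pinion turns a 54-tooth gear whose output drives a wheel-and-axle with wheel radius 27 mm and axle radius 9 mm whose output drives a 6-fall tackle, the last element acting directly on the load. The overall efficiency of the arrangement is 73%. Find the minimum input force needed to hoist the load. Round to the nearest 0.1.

18.4 N

Lever MA = effort arm / load arm = 120/15 = 8.
Gear pair MA = 54/24 = 2.25.
Wheel-and-axle MA = R/r = 27/9 = 3.
Block-and-tackle MA = number of supporting rope parts = 6.
Combined ideal MA = 8 × 2.25 × 3 × 6 = 324.
Actual MA = 324 × 0.73 = 236.52.
Effort = load / actual MA = 4352 / 236.52 = 18.4 N.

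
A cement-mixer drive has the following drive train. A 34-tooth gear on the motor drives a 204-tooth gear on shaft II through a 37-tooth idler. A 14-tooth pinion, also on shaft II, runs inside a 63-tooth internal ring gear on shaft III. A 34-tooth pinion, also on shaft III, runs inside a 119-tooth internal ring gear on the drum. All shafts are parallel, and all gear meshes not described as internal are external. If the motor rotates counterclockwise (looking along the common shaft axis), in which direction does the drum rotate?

the motor → shaft II: driver → idler → driven is 2 external meshes, 2 reversals → CCW.
shaft II → shaft III: internal mesh, same direction → CCW.
shaft III → the drum: internal mesh, same direction → CCW.
2 reversals in total — an even number — so the drum turns the same way as the motor.

counterclockwise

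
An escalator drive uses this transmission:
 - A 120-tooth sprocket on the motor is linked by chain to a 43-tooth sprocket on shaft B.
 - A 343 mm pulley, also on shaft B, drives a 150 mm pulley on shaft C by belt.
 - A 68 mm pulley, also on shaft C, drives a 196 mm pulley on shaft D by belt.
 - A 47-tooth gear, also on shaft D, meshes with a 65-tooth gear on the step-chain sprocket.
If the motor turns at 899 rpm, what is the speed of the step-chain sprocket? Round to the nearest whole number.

the motor → shaft B (chain, 43/120): 899 ÷ 0.35833 = 2508.8 rpm
shaft B → shaft C (belt, 150/343): 2508.8 ÷ 0.43732 = 5736.9 rpm
shaft C → shaft D (belt, 196/68): 5736.9 ÷ 2.8824 = 1990.3 rpm
shaft D → the step-chain sprocket (gear mesh, 65/47): 1990.3 ÷ 1.383 = 1439.2 rpm

1439 rpm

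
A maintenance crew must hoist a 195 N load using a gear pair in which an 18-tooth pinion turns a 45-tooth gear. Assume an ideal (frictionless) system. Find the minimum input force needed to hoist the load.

78 N

Gear pair MA = 45/18 = 2.5.
Effort = load / MA = 195 / 2.5 = 78 N.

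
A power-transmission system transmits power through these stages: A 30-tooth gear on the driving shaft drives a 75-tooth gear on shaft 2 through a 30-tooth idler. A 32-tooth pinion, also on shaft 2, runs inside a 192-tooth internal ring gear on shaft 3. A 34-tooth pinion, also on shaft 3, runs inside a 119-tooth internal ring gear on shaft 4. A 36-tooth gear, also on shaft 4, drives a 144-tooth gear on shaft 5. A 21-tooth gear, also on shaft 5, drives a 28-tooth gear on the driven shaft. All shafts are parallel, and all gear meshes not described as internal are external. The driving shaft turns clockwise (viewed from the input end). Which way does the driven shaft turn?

the driving shaft → shaft 2: driver → idler → driven is 2 external meshes, 2 reversals → CW.
shaft 2 → shaft 3: internal mesh, same direction → CW.
shaft 3 → shaft 4: internal mesh, same direction → CW.
shaft 4 → shaft 5: external mesh, 1 reversal → CCW.
shaft 5 → the driven shaft: external mesh, 1 reversal → CW.
4 reversals in total — an even number — so the driven shaft turns the same way as the driving shaft.

clockwise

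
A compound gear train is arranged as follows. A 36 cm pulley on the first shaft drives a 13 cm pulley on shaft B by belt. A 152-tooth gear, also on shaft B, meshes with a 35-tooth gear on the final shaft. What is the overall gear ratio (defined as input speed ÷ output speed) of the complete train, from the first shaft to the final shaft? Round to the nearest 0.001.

0.083

Each stage contributes driven/driver: belt 13/36 = 0.36111, gear mesh 35/152 = 0.23026.
Overall: 0.36111 × 0.23026 = 0.083151.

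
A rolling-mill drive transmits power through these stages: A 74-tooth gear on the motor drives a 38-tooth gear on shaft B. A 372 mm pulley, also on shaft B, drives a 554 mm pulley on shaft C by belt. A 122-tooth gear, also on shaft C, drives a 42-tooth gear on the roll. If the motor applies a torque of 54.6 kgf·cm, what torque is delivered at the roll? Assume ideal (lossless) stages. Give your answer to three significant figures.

gear mesh 38/74 = 0.51351 → τ = 54.6·0.51351 = 28.038 kgf·cm
belt 554/372 = 1.4892 → τ = 28.038·1.4892 = 41.755 kgf·cm
gear mesh 42/122 = 0.34426 → τ = 41.755·0.34426 = 14.375 kgf·cm

14.4 kgf·cm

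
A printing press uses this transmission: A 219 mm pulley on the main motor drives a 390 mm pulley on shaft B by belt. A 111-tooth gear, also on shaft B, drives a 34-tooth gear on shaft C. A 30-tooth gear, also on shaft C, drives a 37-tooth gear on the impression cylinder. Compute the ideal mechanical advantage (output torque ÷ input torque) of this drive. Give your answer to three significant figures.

Each stage contributes driven/driver: belt 390/219 = 1.7808, gear mesh 34/111 = 0.30631, gear mesh 37/30 = 1.2333.
Overall: 1.7808 × 0.30631 × 1.2333 = 0.67275.

0.673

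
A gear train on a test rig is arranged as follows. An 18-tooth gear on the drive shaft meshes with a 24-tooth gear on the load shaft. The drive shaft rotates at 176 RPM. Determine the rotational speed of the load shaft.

132 RPM

gear mesh 24/18 = 1.3333 → 176/1.3333 = 132 RPM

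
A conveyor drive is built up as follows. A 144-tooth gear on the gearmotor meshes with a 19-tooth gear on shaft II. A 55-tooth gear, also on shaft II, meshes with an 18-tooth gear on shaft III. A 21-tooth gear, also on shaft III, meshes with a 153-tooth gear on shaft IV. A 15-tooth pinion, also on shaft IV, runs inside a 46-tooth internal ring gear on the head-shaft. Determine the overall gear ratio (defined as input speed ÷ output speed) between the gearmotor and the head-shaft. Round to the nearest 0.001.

Each stage contributes driven/driver: gear mesh 19/144 = 0.13194, gear mesh 18/55 = 0.32727, gear mesh 153/21 = 7.2857, internal gear 46/15 = 3.0667.
Overall: 0.13194 × 0.32727 × 7.2857 × 3.0667 = 0.96481.

0.965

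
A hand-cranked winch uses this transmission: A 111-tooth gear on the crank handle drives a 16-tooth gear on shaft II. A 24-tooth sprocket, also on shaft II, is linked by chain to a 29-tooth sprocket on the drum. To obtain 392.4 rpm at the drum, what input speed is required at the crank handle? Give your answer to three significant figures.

68.3 rpm

Overall ratio R = 0.14414 × 1.2083 = 0.17417.
Required input speed = output speed × R = 392.4 × 0.17417 = 68.346 rpm.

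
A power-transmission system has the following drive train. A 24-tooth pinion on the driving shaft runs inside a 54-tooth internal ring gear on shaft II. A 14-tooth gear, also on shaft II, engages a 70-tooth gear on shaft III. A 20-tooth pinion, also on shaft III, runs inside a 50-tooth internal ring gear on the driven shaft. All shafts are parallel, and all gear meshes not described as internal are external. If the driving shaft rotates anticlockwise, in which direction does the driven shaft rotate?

the driving shaft → shaft II: internal mesh, same direction → CCW.
shaft II → shaft III: external mesh, 1 reversal → CW.
shaft III → the driven shaft: internal mesh, same direction → CW.
1 reversal in total — an odd number — so the driven shaft turns opposite to the driving shaft.

clockwise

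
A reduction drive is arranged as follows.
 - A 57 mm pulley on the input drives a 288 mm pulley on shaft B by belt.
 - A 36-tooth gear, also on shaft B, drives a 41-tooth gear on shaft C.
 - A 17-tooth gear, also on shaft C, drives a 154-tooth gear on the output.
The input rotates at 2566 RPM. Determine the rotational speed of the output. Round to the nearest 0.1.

the input → shaft B (belt, 288/57): 2566 ÷ 5.0526 = 507.85 RPM
shaft B → shaft C (gear mesh, 41/36): 507.85 ÷ 1.1389 = 445.92 RPM
shaft C → the output (gear mesh, 154/17): 445.92 ÷ 9.0588 = 49.225 RPM

49.2 RPM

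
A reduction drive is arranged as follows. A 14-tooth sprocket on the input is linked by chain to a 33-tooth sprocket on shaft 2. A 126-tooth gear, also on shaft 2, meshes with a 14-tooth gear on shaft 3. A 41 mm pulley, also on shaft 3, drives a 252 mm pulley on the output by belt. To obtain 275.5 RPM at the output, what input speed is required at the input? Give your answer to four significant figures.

443.5 RPM

Overall ratio R = 2.3571 × 0.11111 × 6.1463 = 1.6098.
Required input speed = output speed × R = 275.5 × 1.6098 = 443.49 RPM.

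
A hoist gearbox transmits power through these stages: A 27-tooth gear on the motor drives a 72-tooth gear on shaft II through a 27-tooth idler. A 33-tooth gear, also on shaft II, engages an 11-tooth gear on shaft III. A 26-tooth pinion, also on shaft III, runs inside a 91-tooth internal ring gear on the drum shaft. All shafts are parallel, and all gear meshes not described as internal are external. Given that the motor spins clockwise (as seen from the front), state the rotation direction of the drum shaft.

counterclockwise

the motor → shaft II: driver → idler → driven is 2 external meshes, 2 reversals → CW.
shaft II → shaft III: external mesh, 1 reversal → CCW.
shaft III → the drum shaft: internal mesh, same direction → CCW.
3 reversals in total — an odd number — so the drum shaft turns opposite to the motor.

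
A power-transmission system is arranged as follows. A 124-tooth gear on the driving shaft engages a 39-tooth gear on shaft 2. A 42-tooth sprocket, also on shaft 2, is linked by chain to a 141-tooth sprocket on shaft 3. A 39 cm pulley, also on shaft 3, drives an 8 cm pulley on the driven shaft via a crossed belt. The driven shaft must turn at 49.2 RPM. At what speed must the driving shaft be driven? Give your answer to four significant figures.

Overall ratio R = 0.31452 × 3.3571 × 0.20513 = 0.21659.
Required input speed = output speed × R = 49.2 × 0.21659 = 10.656 RPM.

10.66 RPM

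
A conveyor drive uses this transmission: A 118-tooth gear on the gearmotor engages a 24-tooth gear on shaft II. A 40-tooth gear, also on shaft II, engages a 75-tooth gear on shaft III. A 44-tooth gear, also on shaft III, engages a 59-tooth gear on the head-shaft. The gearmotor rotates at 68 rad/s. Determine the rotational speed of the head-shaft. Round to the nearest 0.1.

133.0 rad/s

gear mesh 24/118 = 0.20339 → 68/0.20339 = 334.33 rad/s
gear mesh 75/40 = 1.875 → 334.33/1.875 = 178.31 rad/s
gear mesh 59/44 = 1.3409 → 178.31/1.3409 = 132.98 rad/s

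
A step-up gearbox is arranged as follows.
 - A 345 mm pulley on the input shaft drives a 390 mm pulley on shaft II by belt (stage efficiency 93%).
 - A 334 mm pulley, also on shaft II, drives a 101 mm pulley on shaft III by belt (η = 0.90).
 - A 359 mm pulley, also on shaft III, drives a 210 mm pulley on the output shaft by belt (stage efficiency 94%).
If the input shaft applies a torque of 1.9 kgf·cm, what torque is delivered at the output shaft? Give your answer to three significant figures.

Belt: ratio = 390/345 = 1.1304; torque at shaft II = 1.9 × 1.1304 × 0.93 = 1.9975 kgf·cm.
Belt: ratio = 101/334 = 0.3024; torque at shaft III = 1.9975 × 0.3024 × 0.90 = 0.54363 kgf·cm.
Belt: ratio = 210/359 = 0.58496; torque at the output shaft = 0.54363 × 0.58496 × 0.94 = 0.29892 kgf·cm.

0.299 kgf·cm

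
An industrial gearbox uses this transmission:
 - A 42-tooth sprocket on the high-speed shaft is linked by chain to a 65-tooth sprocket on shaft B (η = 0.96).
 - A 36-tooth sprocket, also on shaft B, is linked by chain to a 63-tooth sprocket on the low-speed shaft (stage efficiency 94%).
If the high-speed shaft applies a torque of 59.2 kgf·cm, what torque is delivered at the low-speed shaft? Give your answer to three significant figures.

After the chain (65/42): 59.2 × 1.5476 × 0.96 = 87.954 kgf·cm
After the chain (63/36): 87.954 × 1.75 × 0.94 = 144.68 kgf·cm

145 kgf·cm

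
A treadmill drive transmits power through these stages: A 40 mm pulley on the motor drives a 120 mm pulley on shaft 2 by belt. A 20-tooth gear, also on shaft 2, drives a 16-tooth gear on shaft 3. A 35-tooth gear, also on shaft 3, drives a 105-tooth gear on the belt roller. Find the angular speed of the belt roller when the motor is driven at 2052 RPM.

belt 120/40 = 3 → 2052/3 = 684 RPM
gear mesh 16/20 = 0.8 → 684/0.8 = 855 RPM
gear mesh 105/35 = 3 → 855/3 = 285 RPM

285 RPM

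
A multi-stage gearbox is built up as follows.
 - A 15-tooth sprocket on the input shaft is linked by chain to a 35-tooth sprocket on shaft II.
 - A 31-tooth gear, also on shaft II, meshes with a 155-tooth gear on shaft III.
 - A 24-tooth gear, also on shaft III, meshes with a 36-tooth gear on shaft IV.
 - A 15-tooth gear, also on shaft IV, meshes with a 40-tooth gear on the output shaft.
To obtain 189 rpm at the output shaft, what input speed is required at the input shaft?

8820 rpm

Overall ratio R = 2.3333 × 5 × 1.5 × 2.6667 = 46.667.
Required input speed = output speed × R = 189 × 46.667 = 8820 rpm.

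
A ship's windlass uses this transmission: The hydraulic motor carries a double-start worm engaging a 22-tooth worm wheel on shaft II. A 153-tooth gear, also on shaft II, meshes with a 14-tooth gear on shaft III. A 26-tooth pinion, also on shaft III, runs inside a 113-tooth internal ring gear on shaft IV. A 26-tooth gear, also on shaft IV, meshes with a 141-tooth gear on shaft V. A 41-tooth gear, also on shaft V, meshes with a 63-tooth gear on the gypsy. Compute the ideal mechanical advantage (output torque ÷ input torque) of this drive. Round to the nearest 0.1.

Each stage contributes driven/driver: worm 22/2 = 11, gear mesh 14/153 = 0.091503, internal gear 113/26 = 4.3462, gear mesh 141/26 = 5.4231, gear mesh 63/41 = 1.5366.
Overall: 11 × 0.091503 × 4.3462 × 5.4231 × 1.5366 = 36.453.

36.5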